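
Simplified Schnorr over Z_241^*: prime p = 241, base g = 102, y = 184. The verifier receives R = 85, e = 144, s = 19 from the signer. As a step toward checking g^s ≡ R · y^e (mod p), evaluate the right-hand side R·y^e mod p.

23

184^144 mod 241 = 91
R · y^e ≡ 85·91 = 7735 ≡ 23 (mod 241)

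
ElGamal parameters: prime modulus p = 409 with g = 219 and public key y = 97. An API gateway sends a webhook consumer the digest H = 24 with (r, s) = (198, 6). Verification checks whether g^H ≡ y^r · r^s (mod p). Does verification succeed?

passes

Left side g^H mod p:
219^24 mod 409 = 6
Right side y^r · r^s mod p:
97^198 mod 409 = 51
198^6 mod 409 = 361
51·361 = 18411 ≡ 6 (mod 409)
6 ≡ 6 (mod 409), so the signature is genuine.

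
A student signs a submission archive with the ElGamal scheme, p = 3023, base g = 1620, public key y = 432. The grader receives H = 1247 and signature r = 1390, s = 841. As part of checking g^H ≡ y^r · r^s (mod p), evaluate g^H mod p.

2741

1620^2 = 2624400 ≡ 436
1620^4 ≡ 436^2 = 190096 ≡ 2670
1620^8 ≡ 2670^2 = 7128900 ≡ 666
1620^16 ≡ 666^2 = 443556 ≡ 2198
1620^32 ≡ 2198^2 = 4831204 ≡ 450
1620^64 ≡ 450^2 = 202500 ≡ 2982
1620^128 ≡ 2982^2 = 8892324 ≡ 1681
1620^256 ≡ 1681^2 = 2825761 ≡ 2279
1620^512 ≡ 2279^2 = 5193841 ≡ 327
1620^1024 ≡ 327^2 = 106929 ≡ 1124
1247 = 1024 + 128 + 64 + 16 + 8 + 4 + 2 + 1, so 1620^1247 ≡ 1124·1681·2982·2198·666·2670·436·1620 ≡ 2741 (mod 3023)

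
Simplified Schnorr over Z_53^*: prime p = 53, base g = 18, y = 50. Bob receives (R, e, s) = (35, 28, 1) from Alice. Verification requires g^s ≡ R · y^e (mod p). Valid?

g^s mod p:
18^1 mod 53 = 18
R · y^e mod p:
50^2 = 2500 ≡ 9
50^4 ≡ 9^2 = 81 ≡ 28
50^8 ≡ 28^2 = 784 ≡ 42
50^16 ≡ 42^2 = 1764 ≡ 15
28 = 16 + 8 + 4, so 50^28 ≡ 15·42·28 ≡ 44 (mod 53)
35·44 = 1540 ≡ 3 (mod 53)
18 ≠ 3; the check fails.

no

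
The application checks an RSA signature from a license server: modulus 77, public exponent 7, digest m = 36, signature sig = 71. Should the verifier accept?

sig^2 ≡ 71^2 = 5041 ≡ 36
sig^4 ≡ 36^2 = 1296 ≡ 64
7 = 4 + 2 + 1, so sig^7 ≡ 64·36·71 ≡ 36 (mod 77)
Since 36 equals the digest 36, verification succeeds.

accept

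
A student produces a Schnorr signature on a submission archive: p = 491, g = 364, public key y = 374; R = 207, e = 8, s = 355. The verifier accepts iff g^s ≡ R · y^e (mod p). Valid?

yes

g^s mod p:
364^2 = 132496 ≡ 417
364^4 ≡ 417^2 = 173889 ≡ 75
364^8 ≡ 75^2 = 5625 ≡ 224
364^16 ≡ 224^2 = 50176 ≡ 94
364^32 ≡ 94^2 = 8836 ≡ 489
364^64 ≡ 489^2 = 239121 ≡ 4
364^128 ≡ 4^2 = 16
364^256 ≡ 16^2 = 256
355 = 256 + 64 + 32 + 2 + 1, so 364^355 ≡ 256·4·489·417·364 ≡ 96 (mod 491)
R · y^e mod p:
374^2 = 139876 ≡ 432
374^4 ≡ 432^2 = 186624 ≡ 44
374^8 ≡ 44^2 = 1936 ≡ 463
207·463 = 95841 ≡ 96 (mod 491)
96 ≡ 96 (mod 491); signature holds.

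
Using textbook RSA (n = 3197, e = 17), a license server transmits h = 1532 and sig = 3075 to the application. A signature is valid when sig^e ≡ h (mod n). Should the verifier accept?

sig^2 ≡ 3075^2 = 9455625 ≡ 2096
sig^4 ≡ 2096^2 = 4393216 ≡ 538
sig^8 ≡ 538^2 = 289444 ≡ 1714
sig^16 ≡ 1714^2 = 2937796 ≡ 2950
17 = 16 + 1, so sig^17 ≡ 2950·3075 ≡ 1361 (mod 3197)
1361 ≠ 1532, so verification fails.

reject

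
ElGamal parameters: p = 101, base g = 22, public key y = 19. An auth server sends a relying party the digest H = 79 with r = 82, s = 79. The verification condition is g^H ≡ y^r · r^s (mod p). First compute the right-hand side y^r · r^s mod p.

64

19^2 = 361 ≡ 58
19^4 ≡ 58^2 = 3364 ≡ 31
19^8 ≡ 31^2 = 961 ≡ 52
19^16 ≡ 52^2 = 2704 ≡ 78
19^32 ≡ 78^2 = 6084 ≡ 24
19^64 ≡ 24^2 = 576 ≡ 71
82 = 64 + 16 + 2, so 19^82 ≡ 71·78·58 ≡ 24 (mod 101)
82^2 = 6724 ≡ 58
82^4 ≡ 58^2 = 3364 ≡ 31
82^8 ≡ 31^2 = 961 ≡ 52
82^16 ≡ 52^2 = 2704 ≡ 78
82^32 ≡ 78^2 = 6084 ≡ 24
82^64 ≡ 24^2 = 576 ≡ 71
79 = 64 + 8 + 4 + 2 + 1, so 82^79 ≡ 71·52·31·58·82 ≡ 70 (mod 101)
y^r · r^s ≡ 24·70 = 1680 ≡ 64 (mod 101)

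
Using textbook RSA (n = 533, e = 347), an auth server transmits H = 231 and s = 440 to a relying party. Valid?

s^2 ≡ 440^2 = 193600 ≡ 121
s^4 ≡ 121^2 = 14641 ≡ 250
s^8 ≡ 250^2 = 62500 ≡ 139
s^16 ≡ 139^2 = 19321 ≡ 133
s^32 ≡ 133^2 = 17689 ≡ 100
s^64 ≡ 100^2 = 10000 ≡ 406
s^128 ≡ 406^2 = 164836 ≡ 139
s^256 ≡ 139^2 = 19321 ≡ 133
347 = 256 + 64 + 16 + 8 + 2 + 1, so s^347 ≡ 133·406·133·139·121·440 ≡ 240 (mod 533)
240 ≠ 231, so verification fails.

no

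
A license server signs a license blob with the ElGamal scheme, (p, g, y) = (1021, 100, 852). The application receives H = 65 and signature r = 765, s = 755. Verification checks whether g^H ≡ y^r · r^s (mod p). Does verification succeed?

Left side g^H mod p:
100^2 = 10000 ≡ 811
100^4 ≡ 811^2 = 657721 ≡ 197
100^8 ≡ 197^2 = 38809 ≡ 11
100^16 ≡ 11^2 = 121
100^32 ≡ 121^2 = 14641 ≡ 347
100^64 ≡ 347^2 = 120409 ≡ 952
65 = 64 + 1, so 100^65 ≡ 952·100 ≡ 247 (mod 1021)
Right side y^r · r^s mod p:
852^2 = 725904 ≡ 994
852^4 ≡ 994^2 = 988036 ≡ 729
852^8 ≡ 729^2 = 531441 ≡ 521
852^16 ≡ 521^2 = 271441 ≡ 876
852^32 ≡ 876^2 = 767376 ≡ 605
852^64 ≡ 605^2 = 366025 ≡ 507
852^128 ≡ 507^2 = 257049 ≡ 778
852^256 ≡ 778^2 = 605284 ≡ 852
852^512 ≡ 852^2 = 725904 ≡ 994
765 = 512 + 128 + 64 + 32 + 16 + 8 + 4 + 1, so 852^765 ≡ 994·778·507·605·876·521·729·852 ≡ 1 (mod 1021)
765^2 = 585225 ≡ 192
765^4 ≡ 192^2 = 36864 ≡ 108
765^8 ≡ 108^2 = 11664 ≡ 433
765^16 ≡ 433^2 = 187489 ≡ 646
765^32 ≡ 646^2 = 417316 ≡ 748
765^64 ≡ 748^2 = 559504 ≡ 1017
765^128 ≡ 1017^2 = 1034289 ≡ 16
765^256 ≡ 16^2 = 256
765^512 ≡ 256^2 = 65536 ≡ 192
755 = 512 + 128 + 64 + 32 + 16 + 2 + 1, so 765^755 ≡ 192·16·1017·748·646·192·765 ≡ 284 (mod 1021)
1·284 = 284 ≡ 284 (mod 1021)
247 ≠ 284, so verification fails.

fails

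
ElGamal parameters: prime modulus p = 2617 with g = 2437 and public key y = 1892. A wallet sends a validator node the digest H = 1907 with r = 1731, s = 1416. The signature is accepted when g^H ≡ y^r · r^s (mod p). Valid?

no

Left side g^H mod p:
Squares mod 2617: 2437^1≡2437, 2437^2≡996, 2437^4≡173, 2437^8≡1142, 2437^16≡898, 2437^32≡368, 2437^64≡1957, 2437^128≡1178, 2437^256≡674, 2437^512≡1535, 2437^1024≡925
1907 = 1024 + 512 + 256 + 64 + 32 + 16 + 2 + 1, so 2437^1907 ≡ 925·1535·674·1957·368·898·996·2437 ≡ 1144 (mod 2617)
Right side y^r · r^s mod p:
Squares mod 2617: 1892^1≡1892, 1892^2≡2225, 1892^4≡1878, 1892^8≡1785, 1892^16≡1336, 1892^32≡102, 1892^64≡2553, 1892^128≡1479, 1892^256≡2246, 1892^512≡1557, 1892^1024≡907
1731 = 1024 + 512 + 128 + 64 + 2 + 1, so 1892^1731 ≡ 907·1557·1479·2553·2225·1892 ≡ 1294 (mod 2617)
Squares mod 2617: 1731^1≡1731, 1731^2≡2513, 1731^4≡348, 1731^8≡722, 1731^16≡501, 1731^32≡2386, 1731^64≡1021, 1731^128≡875, 1731^256≡1461, 1731^512≡1666, 1731^1024≡1536
1416 = 1024 + 256 + 128 + 8, so 1731^1416 ≡ 1536·1461·875·722 ≡ 2470 (mod 2617)
1294·2470 = 3196180 ≡ 823 (mod 2617)
1144 ≠ 823, so verification fails.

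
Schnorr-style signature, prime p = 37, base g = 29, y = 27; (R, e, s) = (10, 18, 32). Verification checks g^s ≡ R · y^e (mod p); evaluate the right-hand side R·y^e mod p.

10

Squares mod 37: 27^1≡27, 27^2≡26, 27^4≡10, 27^8≡26, 27^16≡10
18 = 16 + 2, so 27^18 ≡ 10·26 ≡ 1 (mod 37)
R · y^e ≡ 10·1 = 10 ≡ 10 (mod 37)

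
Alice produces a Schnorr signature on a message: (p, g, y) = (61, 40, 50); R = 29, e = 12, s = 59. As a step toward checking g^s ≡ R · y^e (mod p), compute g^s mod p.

29

40^2 = 1600 ≡ 14
40^4 ≡ 14^2 = 196 ≡ 13
40^8 ≡ 13^2 = 169 ≡ 47
40^16 ≡ 47^2 = 2209 ≡ 13
40^32 ≡ 13^2 = 169 ≡ 47
59 = 32 + 16 + 8 + 2 + 1, so 40^59 ≡ 47·13·47·14·40 ≡ 29 (mod 61)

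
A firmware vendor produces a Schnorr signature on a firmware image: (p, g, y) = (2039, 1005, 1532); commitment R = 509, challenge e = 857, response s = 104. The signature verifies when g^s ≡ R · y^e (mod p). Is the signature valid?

invalid

g^s mod p:
1005^2 = 1010025 ≡ 720
1005^4 ≡ 720^2 = 518400 ≡ 494
1005^8 ≡ 494^2 = 244036 ≡ 1395
1005^16 ≡ 1395^2 = 1946025 ≡ 819
1005^32 ≡ 819^2 = 670761 ≡ 1969
1005^64 ≡ 1969^2 = 3876961 ≡ 822
104 = 64 + 32 + 8, so 1005^104 ≡ 822·1969·1395 ≡ 1013 (mod 2039)
R · y^e mod p:
1532^2 = 2347024 ≡ 135
1532^4 ≡ 135^2 = 18225 ≡ 1913
1532^8 ≡ 1913^2 = 3659569 ≡ 1603
1532^16 ≡ 1603^2 = 2569609 ≡ 469
1532^32 ≡ 469^2 = 219961 ≡ 1788
1532^64 ≡ 1788^2 = 3196944 ≡ 1831
1532^128 ≡ 1831^2 = 3352561 ≡ 445
1532^256 ≡ 445^2 = 198025 ≡ 242
1532^512 ≡ 242^2 = 58564 ≡ 1472
857 = 512 + 256 + 64 + 16 + 8 + 1, so 1532^857 ≡ 1472·242·1831·469·1603·1532 ≡ 1170 (mod 2039)
509·1170 = 595530 ≡ 142 (mod 2039)
1013 ≠ 142; the check fails.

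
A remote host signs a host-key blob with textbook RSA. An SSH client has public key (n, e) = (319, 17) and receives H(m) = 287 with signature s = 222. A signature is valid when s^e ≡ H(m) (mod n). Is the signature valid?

invalid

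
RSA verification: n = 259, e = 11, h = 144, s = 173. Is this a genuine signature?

Squares mod 259: s^1≡173, s^2≡144, s^4≡16, s^8≡256
11 = 8 + 2 + 1, so s^11 ≡ 256·144·173 ≡ 115 (mod 259)
115 ≠ 144, so verification fails.

forged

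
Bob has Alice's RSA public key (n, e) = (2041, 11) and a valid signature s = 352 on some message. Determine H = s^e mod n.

s^2 ≡ 352^2 = 123904 ≡ 1444
s^4 ≡ 1444^2 = 2085136 ≡ 1275
s^8 ≡ 1275^2 = 1625625 ≡ 989
11 = 8 + 2 + 1, so s^11 ≡ 989·1444·352 ≡ 573 (mod 2041)

573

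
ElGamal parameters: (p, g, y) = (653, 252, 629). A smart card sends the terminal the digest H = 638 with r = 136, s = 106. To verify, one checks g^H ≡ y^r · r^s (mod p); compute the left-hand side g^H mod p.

252^2 = 63504 ≡ 163
252^4 ≡ 163^2 = 26569 ≡ 449
252^8 ≡ 449^2 = 201601 ≡ 477
252^16 ≡ 477^2 = 227529 ≡ 285
252^32 ≡ 285^2 = 81225 ≡ 253
252^64 ≡ 253^2 = 64009 ≡ 15
252^128 ≡ 15^2 = 225
252^256 ≡ 225^2 = 50625 ≡ 344
252^512 ≡ 344^2 = 118336 ≡ 143
638 = 512 + 64 + 32 + 16 + 8 + 4 + 2, so 252^638 ≡ 143·15·253·285·477·449·163 ≡ 594 (mod 653)

594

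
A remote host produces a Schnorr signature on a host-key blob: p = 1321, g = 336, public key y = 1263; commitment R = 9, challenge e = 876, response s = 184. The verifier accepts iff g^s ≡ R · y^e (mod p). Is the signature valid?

g^s mod p:
336^184 mod 1321 = 866
R · y^e mod p:
1263^876 mod 1321 = 243
9·243 = 2187 ≡ 866 (mod 1321)
866 ≡ 866 (mod 1321); signature holds.

valid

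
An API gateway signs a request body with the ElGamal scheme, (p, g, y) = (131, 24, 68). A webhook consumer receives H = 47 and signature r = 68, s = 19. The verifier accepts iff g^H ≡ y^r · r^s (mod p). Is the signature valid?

Left side g^H mod p:
24^2 = 576 ≡ 52
24^4 ≡ 52^2 = 2704 ≡ 84
24^8 ≡ 84^2 = 7056 ≡ 113
24^16 ≡ 113^2 = 12769 ≡ 62
24^32 ≡ 62^2 = 3844 ≡ 45
47 = 32 + 8 + 4 + 2 + 1, so 24^47 ≡ 45·113·84·52·24 ≡ 18 (mod 131)
Right side y^r · r^s mod p:
68^2 = 4624 ≡ 39
68^4 ≡ 39^2 = 1521 ≡ 80
68^8 ≡ 80^2 = 6400 ≡ 112
68^16 ≡ 112^2 = 12544 ≡ 99
68^32 ≡ 99^2 = 9801 ≡ 107
68^64 ≡ 107^2 = 11449 ≡ 52
68 = 64 + 4, so 68^68 ≡ 52·80 ≡ 99 (mod 131)
68^2 = 4624 ≡ 39
68^4 ≡ 39^2 = 1521 ≡ 80
68^8 ≡ 80^2 = 6400 ≡ 112
68^16 ≡ 112^2 = 12544 ≡ 99
19 = 16 + 2 + 1, so 68^19 ≡ 99·39·68 ≡ 24 (mod 131)
99·24 = 2376 ≡ 18 (mod 131)
18 ≡ 18 (mod 131), so the signature is genuine.

valid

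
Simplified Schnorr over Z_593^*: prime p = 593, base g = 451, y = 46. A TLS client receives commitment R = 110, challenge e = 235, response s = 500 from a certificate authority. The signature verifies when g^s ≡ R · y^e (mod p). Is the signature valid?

g^s mod p:
451^2 = 203401 ≡ 2
451^4 ≡ 2^2 = 4
451^8 ≡ 4^2 = 16
451^16 ≡ 16^2 = 256
451^32 ≡ 256^2 = 65536 ≡ 306
451^64 ≡ 306^2 = 93636 ≡ 535
451^128 ≡ 535^2 = 286225 ≡ 399
451^256 ≡ 399^2 = 159201 ≡ 277
500 = 256 + 128 + 64 + 32 + 16 + 4, so 451^500 ≡ 277·399·535·306·256·4 ≡ 226 (mod 593)
R · y^e mod p:
46^2 = 2116 ≡ 337
46^4 ≡ 337^2 = 113569 ≡ 306
46^8 ≡ 306^2 = 93636 ≡ 535
46^16 ≡ 535^2 = 286225 ≡ 399
46^32 ≡ 399^2 = 159201 ≡ 277
46^64 ≡ 277^2 = 76729 ≡ 232
46^128 ≡ 232^2 = 53824 ≡ 454
235 = 128 + 64 + 32 + 8 + 2 + 1, so 46^235 ≡ 454·232·277·535·337·46 ≡ 440 (mod 593)
110·440 = 48400 ≡ 367 (mod 593)
226 ≠ 367; the check fails.

invalid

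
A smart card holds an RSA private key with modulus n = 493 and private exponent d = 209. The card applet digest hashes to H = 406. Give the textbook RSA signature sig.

406

Squares mod 493: H^1≡406, H^2≡174, H^4≡203, H^8≡290, H^16≡290, H^32≡290, H^64≡290, H^128≡290
209 = 128 + 64 + 16 + 1, so H^209 ≡ 290·290·290·406 ≡ 406 (mod 493)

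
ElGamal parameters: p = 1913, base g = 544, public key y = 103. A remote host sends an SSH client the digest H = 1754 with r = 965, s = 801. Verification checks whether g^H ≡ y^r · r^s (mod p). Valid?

yes

Left side g^H mod p:
544^1754 mod 1913 = 159
Right side y^r · r^s mod p:
103^965 mod 1913 = 67
965^801 mod 1913 = 345
67·345 = 23115 ≡ 159 (mod 1913)
159 ≡ 159 (mod 1913), so the signature is genuine.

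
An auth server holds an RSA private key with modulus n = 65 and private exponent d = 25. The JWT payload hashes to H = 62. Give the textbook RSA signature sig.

H^2 ≡ 62^2 = 3844 ≡ 9
H^4 ≡ 9^2 = 81 ≡ 16
H^8 ≡ 16^2 = 256 ≡ 61
H^16 ≡ 61^2 = 3721 ≡ 16
25 = 16 + 8 + 1, so H^25 ≡ 16·61·62 ≡ 62 (mod 65)

62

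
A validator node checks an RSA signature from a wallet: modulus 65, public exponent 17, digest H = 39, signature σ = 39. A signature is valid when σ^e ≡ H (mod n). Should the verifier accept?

Squares mod 65: σ^1≡39, σ^2≡26, σ^4≡26, σ^8≡26, σ^16≡26
17 = 16 + 1, so σ^17 ≡ 26·39 ≡ 39 (mod 65)
Since 39 equals the digest 39, verification succeeds.

accept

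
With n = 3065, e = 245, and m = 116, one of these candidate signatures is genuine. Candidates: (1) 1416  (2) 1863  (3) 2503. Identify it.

1

Candidate 1: Squares mod 3065: 1416^1≡1416, 1416^2≡546, 1416^4≡811, 1416^8≡1811, 1416^16≡171, 1416^32≡1656, 1416^64≡2226, 1416^128≡2036; 245 = 128 + 64 + 32 + 16 + 4 + 1, so 1416^245 ≡ 2036·2226·1656·171·811·1416 ≡ 116 (mod 3065)
  → matches m = 116
Candidate 2: Squares mod 3065: 1863^1≡1863, 1863^2≡1189, 1863^4≡756, 1863^8≡1446, 1863^16≡586, 1863^32≡116, 1863^64≡1196, 1863^128≡2126; 245 = 128 + 64 + 32 + 16 + 4 + 1, so 1863^245 ≡ 2126·1196·116·586·756·1863 ≡ 93 (mod 3065)
Candidate 3: Squares mod 3065: 2503^1≡2503, 2503^2≡149, 2503^4≡746, 2503^8≡1751, 2503^16≡1001, 2503^32≡2811, 2503^64≡151, 2503^128≡1346; 245 = 128 + 64 + 32 + 16 + 4 + 1, so 2503^245 ≡ 1346·151·2811·1001·746·2503 ≡ 1118 (mod 3065)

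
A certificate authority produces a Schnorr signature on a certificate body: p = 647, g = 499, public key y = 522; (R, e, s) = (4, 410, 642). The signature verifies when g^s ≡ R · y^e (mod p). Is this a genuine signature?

forged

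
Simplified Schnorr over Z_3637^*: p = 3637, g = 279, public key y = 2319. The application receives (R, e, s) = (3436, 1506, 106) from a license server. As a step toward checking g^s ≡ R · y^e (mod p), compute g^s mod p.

279^2 = 77841 ≡ 1464
279^4 ≡ 1464^2 = 2143296 ≡ 1103
279^8 ≡ 1103^2 = 1216609 ≡ 1851
279^16 ≡ 1851^2 = 3426201 ≡ 147
279^32 ≡ 147^2 = 21609 ≡ 3424
279^64 ≡ 3424^2 = 11723776 ≡ 1725
106 = 64 + 32 + 8 + 2, so 279^106 ≡ 1725·3424·1851·1464 ≡ 2784 (mod 3637)

2784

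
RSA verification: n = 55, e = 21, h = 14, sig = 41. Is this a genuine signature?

forged

Squares mod 55: sig^1≡41, sig^2≡31, sig^4≡26, sig^8≡16, sig^16≡36
21 = 16 + 4 + 1, so sig^21 ≡ 36·26·41 ≡ 41 (mod 55)
41 ≠ 14, so verification fails.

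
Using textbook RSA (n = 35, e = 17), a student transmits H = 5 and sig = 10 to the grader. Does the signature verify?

verifies

Squares mod 35: sig^1≡10, sig^2≡30, sig^4≡25, sig^8≡30, sig^16≡25
17 = 16 + 1, so sig^17 ≡ 25·10 ≡ 5 (mod 35)
Since 5 equals the digest 5, verification succeeds.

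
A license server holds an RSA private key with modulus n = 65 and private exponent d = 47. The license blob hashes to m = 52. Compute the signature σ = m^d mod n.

13

Squares mod 65: m^1≡52, m^2≡39, m^4≡26, m^8≡26, m^16≡26, m^32≡26
47 = 32 + 8 + 4 + 2 + 1, so m^47 ≡ 26·26·26·39·52 ≡ 13 (mod 65)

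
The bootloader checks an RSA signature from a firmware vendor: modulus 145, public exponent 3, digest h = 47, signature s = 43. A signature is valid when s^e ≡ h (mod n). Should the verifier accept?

accept

Squares mod 145: s^1≡43, s^2≡109
3 = 2 + 1, so s^3 ≡ 109·43 ≡ 47 (mod 145)
47 = h, so the signature checks out.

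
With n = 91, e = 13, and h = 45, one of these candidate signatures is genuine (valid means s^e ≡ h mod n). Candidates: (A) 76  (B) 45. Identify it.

B

Candidate A: Squares mod 91: 76^1≡76, 76^2≡43, 76^4≡29, 76^8≡22; 13 = 8 + 4 + 1, so 76^13 ≡ 22·29·76 ≡ 76 (mod 91)
Candidate B: Squares mod 91: 45^1≡45, 45^2≡23, 45^4≡74, 45^8≡16; 13 = 8 + 4 + 1, so 45^13 ≡ 16·74·45 ≡ 45 (mod 91)
  → matches h = 45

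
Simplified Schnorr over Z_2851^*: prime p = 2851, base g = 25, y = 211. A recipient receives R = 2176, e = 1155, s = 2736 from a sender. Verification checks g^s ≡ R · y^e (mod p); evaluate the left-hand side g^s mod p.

Squares mod 2851: 25^1≡25, 25^2≡625, 25^4≡38, 25^8≡1444, 25^16≡1055, 25^32≡1135, 25^64≡2424, 25^128≡2716, 25^256≡1119, 25^512≡572, 25^1024≡2170, 25^2048≡1899
2736 = 2048 + 512 + 128 + 32 + 16, so 25^2736 ≡ 1899·572·2716·1135·1055 ≡ 2025 (mod 2851)

2025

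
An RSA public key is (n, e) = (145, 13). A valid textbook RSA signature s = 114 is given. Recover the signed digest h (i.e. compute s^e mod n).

44

s^2 ≡ 114^2 = 12996 ≡ 91
s^4 ≡ 91^2 = 8281 ≡ 16
s^8 ≡ 16^2 = 256 ≡ 111
13 = 8 + 4 + 1, so s^13 ≡ 111·16·114 ≡ 44 (mod 145)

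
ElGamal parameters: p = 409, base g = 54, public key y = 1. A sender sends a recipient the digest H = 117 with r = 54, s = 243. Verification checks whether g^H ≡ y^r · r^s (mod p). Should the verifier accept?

Left side g^H mod p:
Squares mod 409: 54^1≡54, 54^2≡53, 54^4≡355, 54^8≡53, 54^16≡355, 54^32≡53, 54^64≡355
117 = 64 + 32 + 16 + 4 + 1, so 54^117 ≡ 355·53·355·355·54 ≡ 408 (mod 409)
Right side y^r · r^s mod p:
Squares mod 409: 1^1≡1, 1^2≡1, 1^4≡1, 1^8≡1, 1^16≡1, 1^32≡1
54 = 32 + 16 + 4 + 2, so 1^54 ≡ 1·1·1·1 ≡ 1 (mod 409)
Squares mod 409: 54^1≡54, 54^2≡53, 54^4≡355, 54^8≡53, 54^16≡355, 54^32≡53, 54^64≡355, 54^128≡53
243 = 128 + 64 + 32 + 16 + 2 + 1, so 54^243 ≡ 53·355·53·355·53·54 ≡ 408 (mod 409)
1·408 = 408 ≡ 408 (mod 409)
408 ≡ 408 (mod 409), so the signature is genuine.

accept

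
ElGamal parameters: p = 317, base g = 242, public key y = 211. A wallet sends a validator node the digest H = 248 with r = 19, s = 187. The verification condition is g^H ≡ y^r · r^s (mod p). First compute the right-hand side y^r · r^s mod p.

211^2 = 44521 ≡ 141
211^4 ≡ 141^2 = 19881 ≡ 227
211^8 ≡ 227^2 = 51529 ≡ 175
211^16 ≡ 175^2 = 30625 ≡ 193
19 = 16 + 2 + 1, so 211^19 ≡ 193·141·211 ≡ 122 (mod 317)
19^2 = 361 ≡ 44
19^4 ≡ 44^2 = 1936 ≡ 34
19^8 ≡ 34^2 = 1156 ≡ 205
19^16 ≡ 205^2 = 42025 ≡ 181
19^32 ≡ 181^2 = 32761 ≡ 110
19^64 ≡ 110^2 = 12100 ≡ 54
19^128 ≡ 54^2 = 2916 ≡ 63
187 = 128 + 32 + 16 + 8 + 2 + 1, so 19^187 ≡ 63·110·181·205·44·19 ≡ 125 (mod 317)
y^r · r^s ≡ 122·125 = 15250 ≡ 34 (mod 317)

34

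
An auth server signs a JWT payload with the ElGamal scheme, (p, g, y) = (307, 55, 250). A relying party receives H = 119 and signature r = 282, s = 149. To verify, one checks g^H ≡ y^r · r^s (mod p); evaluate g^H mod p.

55^2 = 3025 ≡ 262
55^4 ≡ 262^2 = 68644 ≡ 183
55^8 ≡ 183^2 = 33489 ≡ 26
55^16 ≡ 26^2 = 676 ≡ 62
55^32 ≡ 62^2 = 3844 ≡ 160
55^64 ≡ 160^2 = 25600 ≡ 119
119 = 64 + 32 + 16 + 4 + 2 + 1, so 55^119 ≡ 119·160·62·183·262·55 ≡ 254 (mod 307)

254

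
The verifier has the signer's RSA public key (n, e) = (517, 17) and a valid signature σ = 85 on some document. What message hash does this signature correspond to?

90

σ^2 ≡ 85^2 = 7225 ≡ 504
σ^4 ≡ 504^2 = 254016 ≡ 169
σ^8 ≡ 169^2 = 28561 ≡ 126
σ^16 ≡ 126^2 = 15876 ≡ 366
17 = 16 + 1, so σ^17 ≡ 366·85 ≡ 90 (mod 517)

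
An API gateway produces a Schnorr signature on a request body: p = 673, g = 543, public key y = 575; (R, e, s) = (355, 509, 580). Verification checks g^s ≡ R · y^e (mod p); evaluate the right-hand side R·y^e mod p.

3

575^2 = 330625 ≡ 182
575^4 ≡ 182^2 = 33124 ≡ 147
575^8 ≡ 147^2 = 21609 ≡ 73
575^16 ≡ 73^2 = 5329 ≡ 618
575^32 ≡ 618^2 = 381924 ≡ 333
575^64 ≡ 333^2 = 110889 ≡ 517
575^128 ≡ 517^2 = 267289 ≡ 108
575^256 ≡ 108^2 = 11664 ≡ 223
509 = 256 + 128 + 64 + 32 + 16 + 8 + 4 + 1, so 575^509 ≡ 223·108·517·333·618·73·147·575 ≡ 273 (mod 673)
R · y^e ≡ 355·273 = 96915 ≡ 3 (mod 673)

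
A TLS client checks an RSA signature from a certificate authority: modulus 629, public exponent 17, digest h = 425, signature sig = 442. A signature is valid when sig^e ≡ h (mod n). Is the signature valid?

sig^17 mod 629 = 204
sig^17 mod 629 = 204, but h = 425.

invalid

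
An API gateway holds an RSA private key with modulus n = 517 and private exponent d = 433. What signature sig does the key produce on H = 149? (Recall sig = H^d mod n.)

403

H^2 ≡ 149^2 = 22201 ≡ 487
H^4 ≡ 487^2 = 237169 ≡ 383
H^8 ≡ 383^2 = 146689 ≡ 378
H^16 ≡ 378^2 = 142884 ≡ 192
H^32 ≡ 192^2 = 36864 ≡ 157
H^64 ≡ 157^2 = 24649 ≡ 350
H^128 ≡ 350^2 = 122500 ≡ 488
H^256 ≡ 488^2 = 238144 ≡ 324
433 = 256 + 128 + 32 + 16 + 1, so H^433 ≡ 324·488·157·192·149 ≡ 403 (mod 517)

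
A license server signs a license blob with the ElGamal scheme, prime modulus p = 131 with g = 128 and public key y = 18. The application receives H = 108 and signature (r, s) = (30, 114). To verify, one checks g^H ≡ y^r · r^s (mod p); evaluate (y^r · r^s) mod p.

94

Squares mod 131: 18^1≡18, 18^2≡62, 18^4≡45, 18^8≡60, 18^16≡63
30 = 16 + 8 + 4 + 2, so 18^30 ≡ 63·60·45·62 ≡ 45 (mod 131)
Squares mod 131: 30^1≡30, 30^2≡114, 30^4≡27, 30^8≡74, 30^16≡105, 30^32≡21, 30^64≡48
114 = 64 + 32 + 16 + 2, so 30^114 ≡ 48·21·105·114 ≡ 5 (mod 131)
y^r · r^s ≡ 45·5 = 225 ≡ 94 (mod 131)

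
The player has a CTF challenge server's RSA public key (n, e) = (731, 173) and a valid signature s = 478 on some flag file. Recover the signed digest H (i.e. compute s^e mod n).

s^2 ≡ 478^2 = 228484 ≡ 412
s^4 ≡ 412^2 = 169744 ≡ 152
s^8 ≡ 152^2 = 23104 ≡ 443
s^16 ≡ 443^2 = 196249 ≡ 341
s^32 ≡ 341^2 = 116281 ≡ 52
s^64 ≡ 52^2 = 2704 ≡ 511
s^128 ≡ 511^2 = 261121 ≡ 154
173 = 128 + 32 + 8 + 4 + 1, so s^173 ≡ 154·52·443·152·478 ≡ 287 (mod 731)

287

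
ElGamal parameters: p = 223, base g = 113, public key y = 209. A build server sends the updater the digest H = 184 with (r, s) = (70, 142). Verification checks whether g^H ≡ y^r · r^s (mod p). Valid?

no

Left side g^H mod p:
113^2 = 12769 ≡ 58
113^4 ≡ 58^2 = 3364 ≡ 19
113^8 ≡ 19^2 = 361 ≡ 138
113^16 ≡ 138^2 = 19044 ≡ 89
113^32 ≡ 89^2 = 7921 ≡ 116
113^64 ≡ 116^2 = 13456 ≡ 76
113^128 ≡ 76^2 = 5776 ≡ 201
184 = 128 + 32 + 16 + 8, so 113^184 ≡ 201·116·89·138 ≡ 101 (mod 223)
Right side y^r · r^s mod p:
209^2 = 43681 ≡ 196
209^4 ≡ 196^2 = 38416 ≡ 60
209^8 ≡ 60^2 = 3600 ≡ 32
209^16 ≡ 32^2 = 1024 ≡ 132
209^32 ≡ 132^2 = 17424 ≡ 30
209^64 ≡ 30^2 = 900 ≡ 8
70 = 64 + 4 + 2, so 209^70 ≡ 8·60·196 ≡ 197 (mod 223)
70^2 = 4900 ≡ 217
70^4 ≡ 217^2 = 47089 ≡ 36
70^8 ≡ 36^2 = 1296 ≡ 181
70^16 ≡ 181^2 = 32761 ≡ 203
70^32 ≡ 203^2 = 41209 ≡ 177
70^64 ≡ 177^2 = 31329 ≡ 109
70^128 ≡ 109^2 = 11881 ≡ 62
142 = 128 + 8 + 4 + 2, so 70^142 ≡ 62·181·36·217 ≡ 58 (mod 223)
197·58 = 11426 ≡ 53 (mod 223)
101 ≠ 53, so verification fails.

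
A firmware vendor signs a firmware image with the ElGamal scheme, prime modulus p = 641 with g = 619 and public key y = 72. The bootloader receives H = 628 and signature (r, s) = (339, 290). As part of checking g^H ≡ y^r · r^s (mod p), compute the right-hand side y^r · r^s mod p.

72^2 = 5184 ≡ 56
72^4 ≡ 56^2 = 3136 ≡ 572
72^8 ≡ 572^2 = 327184 ≡ 274
72^16 ≡ 274^2 = 75076 ≡ 79
72^32 ≡ 79^2 = 6241 ≡ 472
72^64 ≡ 472^2 = 222784 ≡ 357
72^128 ≡ 357^2 = 127449 ≡ 531
72^256 ≡ 531^2 = 281961 ≡ 562
339 = 256 + 64 + 16 + 2 + 1, so 72^339 ≡ 562·357·79·56·72 ≡ 592 (mod 641)
339^2 = 114921 ≡ 182
339^4 ≡ 182^2 = 33124 ≡ 433
339^8 ≡ 433^2 = 187489 ≡ 317
339^16 ≡ 317^2 = 100489 ≡ 493
339^32 ≡ 493^2 = 243049 ≡ 110
339^64 ≡ 110^2 = 12100 ≡ 562
339^128 ≡ 562^2 = 315844 ≡ 472
339^256 ≡ 472^2 = 222784 ≡ 357
290 = 256 + 32 + 2, so 339^290 ≡ 357·110·182 ≡ 631 (mod 641)
y^r · r^s ≡ 592·631 = 373552 ≡ 490 (mod 641)

490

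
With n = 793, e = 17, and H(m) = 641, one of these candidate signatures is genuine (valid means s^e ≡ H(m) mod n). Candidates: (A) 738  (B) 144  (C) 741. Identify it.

Candidate A: 738^17 mod 793 = 641
  → matches H(m) = 641
Candidate B: 144^17 mod 793 = 118
Candidate C: 741^17 mod 793 = 325

A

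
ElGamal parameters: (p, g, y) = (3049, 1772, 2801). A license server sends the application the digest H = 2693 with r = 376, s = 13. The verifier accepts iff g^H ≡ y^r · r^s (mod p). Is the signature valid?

valid

Left side g^H mod p:
Squares mod 3049: 1772^1≡1772, 1772^2≡2563, 1772^4≡1423, 1772^8≡393, 1772^16≡1999, 1772^32≡1811, 1772^64≡2046, 1772^128≡2888, 1772^256≡1529, 1772^512≡2307, 1772^1024≡1744, 1772^2048≡1683
2693 = 2048 + 512 + 128 + 4 + 1, so 1772^2693 ≡ 1683·2307·2888·1423·1772 ≡ 2225 (mod 3049)
Right side y^r · r^s mod p:
Squares mod 3049: 2801^1≡2801, 2801^2≡524, 2801^4≡166, 2801^8≡115, 2801^16≡1029, 2801^32≡838, 2801^64≡974, 2801^128≡437, 2801^256≡1931
376 = 256 + 64 + 32 + 16 + 8, so 2801^376 ≡ 1931·974·838·1029·115 ≡ 630 (mod 3049)
Squares mod 3049: 376^1≡376, 376^2≡1122, 376^4≡2696, 376^8≡2649
13 = 8 + 4 + 1, so 376^13 ≡ 2649·2696·376 ≡ 2012 (mod 3049)
630·2012 = 1267560 ≡ 2225 (mod 3049)
2225 ≡ 2225 (mod 3049), so the signature is genuine.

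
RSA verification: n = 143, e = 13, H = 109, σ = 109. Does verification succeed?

passes

σ^13 mod 143 = 109
Since 109 equals the digest 109, verification succeeds.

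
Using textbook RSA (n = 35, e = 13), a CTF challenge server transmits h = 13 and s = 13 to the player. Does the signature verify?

Squares mod 35: s^1≡13, s^2≡29, s^4≡1, s^8≡1
13 = 8 + 4 + 1, so s^13 ≡ 1·1·13 ≡ 13 (mod 35)
s^13 mod 35 = 13 matches h.

verifies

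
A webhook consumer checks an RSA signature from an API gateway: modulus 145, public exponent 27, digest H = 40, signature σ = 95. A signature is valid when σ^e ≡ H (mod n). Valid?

σ^2 ≡ 95^2 = 9025 ≡ 35
σ^4 ≡ 35^2 = 1225 ≡ 65
σ^8 ≡ 65^2 = 4225 ≡ 20
σ^16 ≡ 20^2 = 400 ≡ 110
27 = 16 + 8 + 2 + 1, so σ^27 ≡ 110·20·35·95 ≡ 40 (mod 145)
Since 40 equals the digest 40, verification succeeds.

yes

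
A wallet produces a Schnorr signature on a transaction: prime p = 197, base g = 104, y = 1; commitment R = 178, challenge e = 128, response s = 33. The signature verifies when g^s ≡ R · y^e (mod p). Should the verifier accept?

reject

g^s mod p:
104^2 = 10816 ≡ 178
104^4 ≡ 178^2 = 31684 ≡ 164
104^8 ≡ 164^2 = 26896 ≡ 104
104^16 ≡ 104^2 = 10816 ≡ 178
104^32 ≡ 178^2 = 31684 ≡ 164
33 = 32 + 1, so 104^33 ≡ 164·104 ≡ 114 (mod 197)
R · y^e mod p:
1^2 = 1
1^4 ≡ 1^2 = 1
1^8 ≡ 1^2 = 1
1^16 ≡ 1^2 = 1
1^32 ≡ 1^2 = 1
1^64 ≡ 1^2 = 1
1^128 ≡ 1^2 = 1
178·1 = 178 ≡ 178 (mod 197)
114 ≠ 178; the check fails.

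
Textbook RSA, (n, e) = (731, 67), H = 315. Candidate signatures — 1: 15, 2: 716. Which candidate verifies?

Candidate 1: 15^2 = 225; 15^4 ≡ 225^2 = 50625 ≡ 186; 15^8 ≡ 186^2 = 34596 ≡ 239; 15^16 ≡ 239^2 = 57121 ≡ 103; 15^32 ≡ 103^2 = 10609 ≡ 375; 15^64 ≡ 375^2 = 140625 ≡ 273; 67 = 64 + 2 + 1, so 15^67 ≡ 273·225·15 ≡ 315 (mod 731)
  → matches H = 315
Candidate 2: 716^2 = 512656 ≡ 225; 716^4 ≡ 225^2 = 50625 ≡ 186; 716^8 ≡ 186^2 = 34596 ≡ 239; 716^16 ≡ 239^2 = 57121 ≡ 103; 716^32 ≡ 103^2 = 10609 ≡ 375; 716^64 ≡ 375^2 = 140625 ≡ 273; 67 = 64 + 2 + 1, so 716^67 ≡ 273·225·716 ≡ 416 (mod 731)

1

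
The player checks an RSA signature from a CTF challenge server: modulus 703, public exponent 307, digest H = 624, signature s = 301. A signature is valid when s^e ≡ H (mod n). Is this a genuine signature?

s^2 ≡ 301^2 = 90601 ≡ 617
s^4 ≡ 617^2 = 380689 ≡ 366
s^8 ≡ 366^2 = 133956 ≡ 386
s^16 ≡ 386^2 = 148996 ≡ 663
s^32 ≡ 663^2 = 439569 ≡ 194
s^64 ≡ 194^2 = 37636 ≡ 377
s^128 ≡ 377^2 = 142129 ≡ 123
s^256 ≡ 123^2 = 15129 ≡ 366
307 = 256 + 32 + 16 + 2 + 1, so s^307 ≡ 366·194·663·617·301 ≡ 624 (mod 703)
s^307 mod 703 = 624 matches H.

genuine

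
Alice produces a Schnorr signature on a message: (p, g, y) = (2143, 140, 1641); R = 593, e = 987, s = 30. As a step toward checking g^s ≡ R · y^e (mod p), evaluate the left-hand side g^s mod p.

684

140^2 = 19600 ≡ 313
140^4 ≡ 313^2 = 97969 ≡ 1534
140^8 ≡ 1534^2 = 2353156 ≡ 142
140^16 ≡ 142^2 = 20164 ≡ 877
30 = 16 + 8 + 4 + 2, so 140^30 ≡ 877·142·1534·313 ≡ 684 (mod 2143)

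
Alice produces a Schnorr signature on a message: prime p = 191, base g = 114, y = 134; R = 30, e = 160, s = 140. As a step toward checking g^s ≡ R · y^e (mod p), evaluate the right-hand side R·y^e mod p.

177

134^160 mod 191 = 25
R · y^e ≡ 30·25 = 750 ≡ 177 (mod 191)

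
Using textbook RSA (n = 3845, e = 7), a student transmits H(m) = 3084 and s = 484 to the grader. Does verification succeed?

passes

s^2 ≡ 484^2 = 234256 ≡ 3556
s^4 ≡ 3556^2 = 12645136 ≡ 2776
7 = 4 + 2 + 1, so s^7 ≡ 2776·3556·484 ≡ 3084 (mod 3845)
s^7 mod 3845 = 3084 matches H(m).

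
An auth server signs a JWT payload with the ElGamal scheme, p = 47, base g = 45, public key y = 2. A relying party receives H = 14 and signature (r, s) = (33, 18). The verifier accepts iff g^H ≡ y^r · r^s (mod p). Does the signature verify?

verifies

Left side g^H mod p:
Squares mod 47: 45^1≡45, 45^2≡4, 45^4≡16, 45^8≡21
14 = 8 + 4 + 2, so 45^14 ≡ 21·16·4 ≡ 28 (mod 47)
Right side y^r · r^s mod p:
Squares mod 47: 2^1≡2, 2^2≡4, 2^4≡16, 2^8≡21, 2^16≡18, 2^32≡42
33 = 32 + 1, so 2^33 ≡ 42·2 ≡ 37 (mod 47)
Squares mod 47: 33^1≡33, 33^2≡8, 33^4≡17, 33^8≡7, 33^16≡2
18 = 16 + 2, so 33^18 ≡ 2·8 ≡ 16 (mod 47)
37·16 = 592 ≡ 28 (mod 47)
28 ≡ 28 (mod 47), so the signature is genuine.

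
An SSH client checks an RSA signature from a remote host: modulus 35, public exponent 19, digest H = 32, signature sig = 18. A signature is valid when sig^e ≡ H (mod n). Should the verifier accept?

accept

sig^19 mod 35 = 32
32 = H, so the signature checks out.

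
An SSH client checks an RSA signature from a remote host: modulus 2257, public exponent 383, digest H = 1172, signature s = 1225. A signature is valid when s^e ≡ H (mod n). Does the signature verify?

does not verify

s^2 ≡ 1225^2 = 1500625 ≡ 1977
s^4 ≡ 1977^2 = 3908529 ≡ 1662
s^8 ≡ 1662^2 = 2762244 ≡ 1933
s^16 ≡ 1933^2 = 3736489 ≡ 1154
s^32 ≡ 1154^2 = 1331716 ≡ 86
s^64 ≡ 86^2 = 7396 ≡ 625
s^128 ≡ 625^2 = 390625 ≡ 164
s^256 ≡ 164^2 = 26896 ≡ 2069
383 = 256 + 64 + 32 + 16 + 8 + 4 + 2 + 1, so s^383 ≡ 2069·625·86·1154·1933·1662·1977·1225 ≡ 1727 (mod 2257)
s^383 mod 2257 = 1727, but H = 1172.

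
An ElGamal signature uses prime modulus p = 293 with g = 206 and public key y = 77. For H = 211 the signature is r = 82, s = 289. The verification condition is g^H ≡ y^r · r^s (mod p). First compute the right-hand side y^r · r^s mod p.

124

77^2 = 5929 ≡ 69
77^4 ≡ 69^2 = 4761 ≡ 73
77^8 ≡ 73^2 = 5329 ≡ 55
77^16 ≡ 55^2 = 3025 ≡ 95
77^32 ≡ 95^2 = 9025 ≡ 235
77^64 ≡ 235^2 = 55225 ≡ 141
82 = 64 + 16 + 2, so 77^82 ≡ 141·95·69 ≡ 133 (mod 293)
82^2 = 6724 ≡ 278
82^4 ≡ 278^2 = 77284 ≡ 225
82^8 ≡ 225^2 = 50625 ≡ 229
82^16 ≡ 229^2 = 52441 ≡ 287
82^32 ≡ 287^2 = 82369 ≡ 36
82^64 ≡ 36^2 = 1296 ≡ 124
82^128 ≡ 124^2 = 15376 ≡ 140
82^256 ≡ 140^2 = 19600 ≡ 262
289 = 256 + 32 + 1, so 82^289 ≡ 262·36·82 ≡ 197 (mod 293)
y^r · r^s ≡ 133·197 = 26201 ≡ 124 (mod 293)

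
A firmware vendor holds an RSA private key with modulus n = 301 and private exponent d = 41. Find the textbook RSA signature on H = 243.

Squares mod 301: H^1≡243, H^2≡53, H^4≡100, H^8≡67, H^16≡275, H^32≡74
41 = 32 + 8 + 1, so H^41 ≡ 74·67·243 ≡ 192 (mod 301)

192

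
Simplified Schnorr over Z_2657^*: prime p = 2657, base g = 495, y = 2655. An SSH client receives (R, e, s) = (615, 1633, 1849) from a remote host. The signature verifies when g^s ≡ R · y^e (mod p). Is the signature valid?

valid

g^s mod p:
495^2 = 245025 ≡ 581
495^4 ≡ 581^2 = 337561 ≡ 122
495^8 ≡ 122^2 = 14884 ≡ 1599
495^16 ≡ 1599^2 = 2556801 ≡ 767
495^32 ≡ 767^2 = 588289 ≡ 1092
495^64 ≡ 1092^2 = 1192464 ≡ 2128
495^128 ≡ 2128^2 = 4528384 ≡ 856
495^256 ≡ 856^2 = 732736 ≡ 2061
495^512 ≡ 2061^2 = 4247721 ≡ 1835
495^1024 ≡ 1835^2 = 3367225 ≡ 806
1849 = 1024 + 512 + 256 + 32 + 16 + 8 + 1, so 495^1849 ≡ 806·1835·2061·1092·767·1599·495 ≡ 2480 (mod 2657)
R · y^e mod p:
2655^2 = 7049025 ≡ 4
2655^4 ≡ 4^2 = 16
2655^8 ≡ 16^2 = 256
2655^16 ≡ 256^2 = 65536 ≡ 1768
2655^32 ≡ 1768^2 = 3125824 ≡ 1192
2655^64 ≡ 1192^2 = 1420864 ≡ 2026
2655^128 ≡ 2026^2 = 4104676 ≡ 2268
2655^256 ≡ 2268^2 = 5143824 ≡ 2529
2655^512 ≡ 2529^2 = 6395841 ≡ 442
2655^1024 ≡ 442^2 = 195364 ≡ 1403
1633 = 1024 + 512 + 64 + 32 + 1, so 2655^1633 ≡ 1403·442·2026·1192·2655 ≡ 2229 (mod 2657)
615·2229 = 1370835 ≡ 2480 (mod 2657)
2480 ≡ 2480 (mod 2657); signature holds.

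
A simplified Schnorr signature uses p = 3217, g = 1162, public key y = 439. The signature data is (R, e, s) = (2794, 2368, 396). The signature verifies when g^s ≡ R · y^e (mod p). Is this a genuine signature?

forged

g^s mod p:
1162^396 mod 3217 = 1886
R · y^e mod p:
439^2368 mod 3217 = 539
2794·539 = 1505966 ≡ 410 (mod 3217)
1886 ≠ 410; the check fails.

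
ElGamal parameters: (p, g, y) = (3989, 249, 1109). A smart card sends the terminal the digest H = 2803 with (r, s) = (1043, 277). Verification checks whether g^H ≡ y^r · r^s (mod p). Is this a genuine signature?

Left side g^H mod p:
Squares mod 3989: 249^1≡249, 249^2≡2166, 249^4≡492, 249^8≡2724, 249^16≡636, 249^32≡1607, 249^64≡1566, 249^128≡3110, 249^256≡2764, 249^512≡761, 249^1024≡716, 249^2048≡2064
2803 = 2048 + 512 + 128 + 64 + 32 + 16 + 2 + 1, so 249^2803 ≡ 2064·761·3110·1566·1607·636·2166·249 ≡ 2051 (mod 3989)
Right side y^r · r^s mod p:
Squares mod 3989: 1109^1≡1109, 1109^2≡1269, 1109^4≡2794, 1109^8≡3952, 1109^16≡1369, 1109^32≡3320, 1109^64≡793, 1109^128≡2576, 1109^256≡2069, 1109^512≡564, 1109^1024≡2965
1043 = 1024 + 16 + 2 + 1, so 1109^1043 ≡ 2965·1369·1269·1109 ≡ 2494 (mod 3989)
Squares mod 3989: 1043^1≡1043, 1043^2≡2841, 1043^4≡1534, 1043^8≡3635, 1043^16≡1657, 1043^32≡1217, 1043^64≡1170, 1043^128≡673, 1043^256≡2172
277 = 256 + 16 + 4 + 1, so 1043^277 ≡ 2172·1657·1534·1043 ≡ 2344 (mod 3989)
2494·2344 = 5845936 ≡ 2051 (mod 3989)
2051 ≡ 2051 (mod 3989), so the signature is genuine.

genuine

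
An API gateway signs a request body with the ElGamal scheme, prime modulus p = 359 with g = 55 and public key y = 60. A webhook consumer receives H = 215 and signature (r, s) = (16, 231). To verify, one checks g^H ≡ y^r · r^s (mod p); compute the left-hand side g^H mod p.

262

55^2 = 3025 ≡ 153
55^4 ≡ 153^2 = 23409 ≡ 74
55^8 ≡ 74^2 = 5476 ≡ 91
55^16 ≡ 91^2 = 8281 ≡ 24
55^32 ≡ 24^2 = 576 ≡ 217
55^64 ≡ 217^2 = 47089 ≡ 60
55^128 ≡ 60^2 = 3600 ≡ 10
215 = 128 + 64 + 16 + 4 + 2 + 1, so 55^215 ≡ 10·60·24·74·153·55 ≡ 262 (mod 359)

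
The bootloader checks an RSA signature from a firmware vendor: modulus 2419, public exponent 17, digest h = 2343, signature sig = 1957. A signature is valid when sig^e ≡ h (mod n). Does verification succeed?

fails

sig^2 ≡ 1957^2 = 3829849 ≡ 572
sig^4 ≡ 572^2 = 327184 ≡ 619
sig^8 ≡ 619^2 = 383161 ≡ 959
sig^16 ≡ 959^2 = 919681 ≡ 461
17 = 16 + 1, so sig^17 ≡ 461·1957 ≡ 2309 (mod 2419)
2309 ≠ 2343, so verification fails.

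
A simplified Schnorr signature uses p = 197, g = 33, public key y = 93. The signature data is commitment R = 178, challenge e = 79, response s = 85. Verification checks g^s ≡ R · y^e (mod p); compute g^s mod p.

33

33^2 = 1089 ≡ 104
33^4 ≡ 104^2 = 10816 ≡ 178
33^8 ≡ 178^2 = 31684 ≡ 164
33^16 ≡ 164^2 = 26896 ≡ 104
33^32 ≡ 104^2 = 10816 ≡ 178
33^64 ≡ 178^2 = 31684 ≡ 164
85 = 64 + 16 + 4 + 1, so 33^85 ≡ 164·104·178·33 ≡ 33 (mod 197)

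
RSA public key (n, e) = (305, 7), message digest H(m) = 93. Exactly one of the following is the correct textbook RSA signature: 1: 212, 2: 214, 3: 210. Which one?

Candidate 1: Squares mod 305: 212^1≡212, 212^2≡109, 212^4≡291; 7 = 4 + 2 + 1, so 212^7 ≡ 291·109·212 ≡ 93 (mod 305)
  → matches H(m) = 93
Candidate 2: Squares mod 305: 214^1≡214, 214^2≡46, 214^4≡286; 7 = 4 + 2 + 1, so 214^7 ≡ 286·46·214 ≡ 234 (mod 305)
Candidate 3: Squares mod 305: 210^1≡210, 210^2≡180, 210^4≡70; 7 = 4 + 2 + 1, so 210^7 ≡ 70·180·210 ≡ 125 (mod 305)

1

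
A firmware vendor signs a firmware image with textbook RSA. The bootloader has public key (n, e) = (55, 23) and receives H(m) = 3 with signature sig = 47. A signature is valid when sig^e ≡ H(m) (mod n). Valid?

no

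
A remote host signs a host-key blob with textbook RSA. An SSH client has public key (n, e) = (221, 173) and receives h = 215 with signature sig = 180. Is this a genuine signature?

genuine

sig^2 ≡ 180^2 = 32400 ≡ 134
sig^4 ≡ 134^2 = 17956 ≡ 55
sig^8 ≡ 55^2 = 3025 ≡ 152
sig^16 ≡ 152^2 = 23104 ≡ 120
sig^32 ≡ 120^2 = 14400 ≡ 35
sig^64 ≡ 35^2 = 1225 ≡ 120
sig^128 ≡ 120^2 = 14400 ≡ 35
173 = 128 + 32 + 8 + 4 + 1, so sig^173 ≡ 35·35·152·55·180 ≡ 215 (mod 221)
sig^173 mod 221 = 215 matches h.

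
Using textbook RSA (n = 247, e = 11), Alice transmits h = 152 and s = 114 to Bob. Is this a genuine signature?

forged

Squares mod 247: s^1≡114, s^2≡152, s^4≡133, s^8≡152
11 = 8 + 2 + 1, so s^11 ≡ 152·152·114 ≡ 95 (mod 247)
95 ≠ 152, so verification fails.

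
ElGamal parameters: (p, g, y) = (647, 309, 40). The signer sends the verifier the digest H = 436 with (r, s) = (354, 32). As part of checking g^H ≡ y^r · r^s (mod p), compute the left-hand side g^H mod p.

53

Squares mod 647: 309^1≡309, 309^2≡372, 309^4≡573, 309^8≡300, 309^16≡67, 309^32≡607, 309^64≡306, 309^128≡468, 309^256≡338
436 = 256 + 128 + 32 + 16 + 4, so 309^436 ≡ 338·468·607·67·573 ≡ 53 (mod 647)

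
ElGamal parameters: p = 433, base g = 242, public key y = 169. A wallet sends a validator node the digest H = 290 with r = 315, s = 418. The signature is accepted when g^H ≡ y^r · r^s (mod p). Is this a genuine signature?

Left side g^H mod p:
Squares mod 433: 242^1≡242, 242^2≡109, 242^4≡190, 242^8≡161, 242^16≡374, 242^32≡17, 242^64≡289, 242^128≡385, 242^256≡139
290 = 256 + 32 + 2, so 242^290 ≡ 139·17·109 ≡ 365 (mod 433)
Right side y^r · r^s mod p:
Squares mod 433: 169^1≡169, 169^2≡416, 169^4≡289, 169^8≡385, 169^16≡139, 169^32≡269, 169^64≡50, 169^128≡335, 169^256≡78
315 = 256 + 32 + 16 + 8 + 2 + 1, so 169^315 ≡ 78·269·139·385·416·169 ≡ 369 (mod 433)
Squares mod 433: 315^1≡315, 315^2≡68, 315^4≡294, 315^8≡269, 315^16≡50, 315^32≡335, 315^64≡78, 315^128≡22, 315^256≡51
418 = 256 + 128 + 32 + 2, so 315^418 ≡ 51·22·335·68 ≡ 36 (mod 433)
369·36 = 13284 ≡ 294 (mod 433)
365 ≠ 294, so verification fails.

forged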